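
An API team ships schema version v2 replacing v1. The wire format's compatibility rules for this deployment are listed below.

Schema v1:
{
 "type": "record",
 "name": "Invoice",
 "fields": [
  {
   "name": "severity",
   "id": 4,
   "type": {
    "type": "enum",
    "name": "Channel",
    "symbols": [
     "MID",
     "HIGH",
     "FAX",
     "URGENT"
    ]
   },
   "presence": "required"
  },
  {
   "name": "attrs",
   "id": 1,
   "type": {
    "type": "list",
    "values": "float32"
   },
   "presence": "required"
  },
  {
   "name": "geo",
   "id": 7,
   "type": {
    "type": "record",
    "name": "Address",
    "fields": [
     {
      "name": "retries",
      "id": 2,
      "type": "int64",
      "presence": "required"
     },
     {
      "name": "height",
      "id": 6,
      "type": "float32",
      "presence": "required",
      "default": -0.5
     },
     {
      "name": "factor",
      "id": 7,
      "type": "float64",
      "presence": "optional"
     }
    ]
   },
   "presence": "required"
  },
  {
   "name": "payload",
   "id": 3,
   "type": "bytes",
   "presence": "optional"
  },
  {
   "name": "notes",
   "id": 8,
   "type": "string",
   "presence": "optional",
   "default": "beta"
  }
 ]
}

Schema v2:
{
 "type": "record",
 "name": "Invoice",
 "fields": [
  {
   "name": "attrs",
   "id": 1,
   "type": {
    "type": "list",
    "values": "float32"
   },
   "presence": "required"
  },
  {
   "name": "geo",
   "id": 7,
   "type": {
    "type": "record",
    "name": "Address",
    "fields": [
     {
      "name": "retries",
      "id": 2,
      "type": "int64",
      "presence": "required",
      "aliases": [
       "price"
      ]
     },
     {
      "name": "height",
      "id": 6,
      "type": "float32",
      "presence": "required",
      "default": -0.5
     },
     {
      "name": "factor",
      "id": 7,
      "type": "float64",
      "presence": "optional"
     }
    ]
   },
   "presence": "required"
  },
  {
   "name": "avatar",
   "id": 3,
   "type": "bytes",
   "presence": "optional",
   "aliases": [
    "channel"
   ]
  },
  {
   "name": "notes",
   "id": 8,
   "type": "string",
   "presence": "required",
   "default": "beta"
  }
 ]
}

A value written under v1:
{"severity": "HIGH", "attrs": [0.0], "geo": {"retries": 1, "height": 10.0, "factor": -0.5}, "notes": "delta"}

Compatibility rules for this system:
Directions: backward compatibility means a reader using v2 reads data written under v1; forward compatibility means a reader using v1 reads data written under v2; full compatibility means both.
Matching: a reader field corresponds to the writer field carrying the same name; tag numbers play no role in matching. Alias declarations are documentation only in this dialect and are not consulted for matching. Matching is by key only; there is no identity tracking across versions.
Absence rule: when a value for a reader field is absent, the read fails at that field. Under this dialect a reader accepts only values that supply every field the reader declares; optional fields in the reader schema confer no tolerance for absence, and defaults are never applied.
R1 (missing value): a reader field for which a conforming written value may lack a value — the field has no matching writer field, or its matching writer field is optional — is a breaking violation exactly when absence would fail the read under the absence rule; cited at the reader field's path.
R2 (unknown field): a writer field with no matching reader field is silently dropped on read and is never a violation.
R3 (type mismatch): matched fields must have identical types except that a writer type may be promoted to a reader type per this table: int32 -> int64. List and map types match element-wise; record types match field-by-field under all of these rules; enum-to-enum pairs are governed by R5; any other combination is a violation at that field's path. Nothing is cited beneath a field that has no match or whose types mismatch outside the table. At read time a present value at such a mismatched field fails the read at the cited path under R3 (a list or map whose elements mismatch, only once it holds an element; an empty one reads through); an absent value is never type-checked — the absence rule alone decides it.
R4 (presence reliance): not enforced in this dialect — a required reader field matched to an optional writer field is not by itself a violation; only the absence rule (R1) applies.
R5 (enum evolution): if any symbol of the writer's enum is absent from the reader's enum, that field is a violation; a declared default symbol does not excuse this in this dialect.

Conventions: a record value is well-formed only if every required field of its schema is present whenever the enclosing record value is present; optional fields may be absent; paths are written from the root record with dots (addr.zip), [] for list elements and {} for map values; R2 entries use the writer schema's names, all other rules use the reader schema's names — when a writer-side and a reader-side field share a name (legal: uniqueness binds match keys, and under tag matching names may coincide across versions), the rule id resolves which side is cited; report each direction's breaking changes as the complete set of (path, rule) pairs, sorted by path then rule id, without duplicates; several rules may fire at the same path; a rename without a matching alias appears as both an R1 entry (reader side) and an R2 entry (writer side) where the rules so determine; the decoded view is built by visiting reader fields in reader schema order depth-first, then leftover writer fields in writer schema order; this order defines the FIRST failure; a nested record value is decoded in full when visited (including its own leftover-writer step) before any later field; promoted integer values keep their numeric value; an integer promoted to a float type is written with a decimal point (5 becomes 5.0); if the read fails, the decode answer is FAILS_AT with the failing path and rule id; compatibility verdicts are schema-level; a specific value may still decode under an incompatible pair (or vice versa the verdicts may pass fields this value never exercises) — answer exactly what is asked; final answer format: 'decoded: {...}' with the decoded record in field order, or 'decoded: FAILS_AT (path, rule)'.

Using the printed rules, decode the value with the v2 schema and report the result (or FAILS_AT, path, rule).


decoded: FAILS_AT (avatar, R1)

arrows below run writer -> reader for Invoice
decode walk for Invoice under reader schema v2:
  attrs := [0.0]
  geo.retries := 1
  geo.height := 10.0
  geo.factor := -0.5
  read fails at avatar under R1 (no fill)
  => FAILS_AT (avatar, R1)
ruling out the remaining Invoice differences:
  removed field severity from record Invoice -> changes Invoice's schema-level verdicts only — the decode of this value is the same
  field notes in record Invoice: optional changed to required -> changes Invoice's schema-level verdicts only — the decode of this value is the same


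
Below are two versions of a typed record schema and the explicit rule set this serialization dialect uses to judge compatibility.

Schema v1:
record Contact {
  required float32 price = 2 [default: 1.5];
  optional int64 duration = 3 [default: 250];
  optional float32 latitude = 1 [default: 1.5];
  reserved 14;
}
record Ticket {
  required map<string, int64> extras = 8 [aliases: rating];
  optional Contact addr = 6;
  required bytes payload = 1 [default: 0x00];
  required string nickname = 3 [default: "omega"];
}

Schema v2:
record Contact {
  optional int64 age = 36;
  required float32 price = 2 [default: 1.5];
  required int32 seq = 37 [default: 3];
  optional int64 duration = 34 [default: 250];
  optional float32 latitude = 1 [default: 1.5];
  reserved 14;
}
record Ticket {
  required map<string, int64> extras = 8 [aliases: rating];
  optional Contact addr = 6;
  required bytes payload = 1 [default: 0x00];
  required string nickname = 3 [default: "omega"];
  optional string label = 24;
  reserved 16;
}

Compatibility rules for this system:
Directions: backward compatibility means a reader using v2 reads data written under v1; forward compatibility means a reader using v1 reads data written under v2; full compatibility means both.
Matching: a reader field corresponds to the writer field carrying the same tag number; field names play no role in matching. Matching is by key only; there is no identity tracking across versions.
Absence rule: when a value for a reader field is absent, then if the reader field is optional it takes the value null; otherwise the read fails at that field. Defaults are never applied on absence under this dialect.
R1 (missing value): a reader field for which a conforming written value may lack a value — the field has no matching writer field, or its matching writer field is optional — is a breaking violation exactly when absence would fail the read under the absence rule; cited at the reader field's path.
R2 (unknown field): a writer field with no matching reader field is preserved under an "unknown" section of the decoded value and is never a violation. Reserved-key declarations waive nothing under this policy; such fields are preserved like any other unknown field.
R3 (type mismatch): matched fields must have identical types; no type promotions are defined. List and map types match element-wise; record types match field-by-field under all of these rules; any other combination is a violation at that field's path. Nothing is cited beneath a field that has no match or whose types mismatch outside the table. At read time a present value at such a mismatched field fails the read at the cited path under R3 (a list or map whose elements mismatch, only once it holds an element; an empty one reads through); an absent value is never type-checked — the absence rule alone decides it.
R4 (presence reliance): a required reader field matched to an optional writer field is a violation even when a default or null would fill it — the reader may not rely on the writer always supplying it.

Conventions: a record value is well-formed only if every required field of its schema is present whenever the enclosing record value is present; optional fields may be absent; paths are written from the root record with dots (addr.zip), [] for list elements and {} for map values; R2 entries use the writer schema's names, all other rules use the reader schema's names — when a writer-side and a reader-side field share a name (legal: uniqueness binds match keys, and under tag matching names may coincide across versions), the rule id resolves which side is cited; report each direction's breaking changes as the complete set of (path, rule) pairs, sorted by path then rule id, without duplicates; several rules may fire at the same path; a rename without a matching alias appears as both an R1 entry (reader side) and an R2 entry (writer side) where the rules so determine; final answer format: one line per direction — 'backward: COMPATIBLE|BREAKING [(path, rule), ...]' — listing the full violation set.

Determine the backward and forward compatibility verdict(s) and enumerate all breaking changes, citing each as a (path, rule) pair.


arrows below run writer -> reader for Ticket
backward for Ticket (reader v2, writer v1):
  writer required, map<string, int64> -> map<string, int64>: reader extras maps from writer extras
  writer optional, Contact -> Contact: reader addr maps from writer addr
  writer required, bytes -> bytes: reader payload maps from writer payload
  writer required, string -> string: reader nickname maps from writer nickname
  no writer field matches reader label
  no writer field matches reader addr.age
  writer required, float32 -> float32: reader addr.price maps from writer addr.price
  no writer field matches reader addr.seq
  no writer field matches reader addr.duration
  writer optional, float32 -> float32: reader addr.latitude maps from writer addr.latitude
  writer field addr.duration has no reader counterpart
  violation R1 at addr.seq
  => backward: BREAKING (1)
forward for Ticket (reader v1, writer v2):
  writer required, map<string, int64> -> map<string, int64>: reader extras maps from writer extras
  writer optional, Contact -> Contact: reader addr maps from writer addr
  writer required, bytes -> bytes: reader payload maps from writer payload
  writer required, string -> string: reader nickname maps from writer nickname
  writer field label has no reader counterpart
  writer required, float32 -> float32: reader addr.price maps from writer addr.price
  no writer field matches reader addr.duration
  writer optional, float32 -> float32: reader addr.latitude maps from writer addr.latitude
  writer field addr.age has no reader counterpart
  writer field addr.seq has no reader counterpart
  writer field addr.duration has no reader counterpart
  => no violations; forward on Ticket: COMPATIBLE

backward: BREAKING [(addr.seq, R1)]; forward: COMPATIBLE []


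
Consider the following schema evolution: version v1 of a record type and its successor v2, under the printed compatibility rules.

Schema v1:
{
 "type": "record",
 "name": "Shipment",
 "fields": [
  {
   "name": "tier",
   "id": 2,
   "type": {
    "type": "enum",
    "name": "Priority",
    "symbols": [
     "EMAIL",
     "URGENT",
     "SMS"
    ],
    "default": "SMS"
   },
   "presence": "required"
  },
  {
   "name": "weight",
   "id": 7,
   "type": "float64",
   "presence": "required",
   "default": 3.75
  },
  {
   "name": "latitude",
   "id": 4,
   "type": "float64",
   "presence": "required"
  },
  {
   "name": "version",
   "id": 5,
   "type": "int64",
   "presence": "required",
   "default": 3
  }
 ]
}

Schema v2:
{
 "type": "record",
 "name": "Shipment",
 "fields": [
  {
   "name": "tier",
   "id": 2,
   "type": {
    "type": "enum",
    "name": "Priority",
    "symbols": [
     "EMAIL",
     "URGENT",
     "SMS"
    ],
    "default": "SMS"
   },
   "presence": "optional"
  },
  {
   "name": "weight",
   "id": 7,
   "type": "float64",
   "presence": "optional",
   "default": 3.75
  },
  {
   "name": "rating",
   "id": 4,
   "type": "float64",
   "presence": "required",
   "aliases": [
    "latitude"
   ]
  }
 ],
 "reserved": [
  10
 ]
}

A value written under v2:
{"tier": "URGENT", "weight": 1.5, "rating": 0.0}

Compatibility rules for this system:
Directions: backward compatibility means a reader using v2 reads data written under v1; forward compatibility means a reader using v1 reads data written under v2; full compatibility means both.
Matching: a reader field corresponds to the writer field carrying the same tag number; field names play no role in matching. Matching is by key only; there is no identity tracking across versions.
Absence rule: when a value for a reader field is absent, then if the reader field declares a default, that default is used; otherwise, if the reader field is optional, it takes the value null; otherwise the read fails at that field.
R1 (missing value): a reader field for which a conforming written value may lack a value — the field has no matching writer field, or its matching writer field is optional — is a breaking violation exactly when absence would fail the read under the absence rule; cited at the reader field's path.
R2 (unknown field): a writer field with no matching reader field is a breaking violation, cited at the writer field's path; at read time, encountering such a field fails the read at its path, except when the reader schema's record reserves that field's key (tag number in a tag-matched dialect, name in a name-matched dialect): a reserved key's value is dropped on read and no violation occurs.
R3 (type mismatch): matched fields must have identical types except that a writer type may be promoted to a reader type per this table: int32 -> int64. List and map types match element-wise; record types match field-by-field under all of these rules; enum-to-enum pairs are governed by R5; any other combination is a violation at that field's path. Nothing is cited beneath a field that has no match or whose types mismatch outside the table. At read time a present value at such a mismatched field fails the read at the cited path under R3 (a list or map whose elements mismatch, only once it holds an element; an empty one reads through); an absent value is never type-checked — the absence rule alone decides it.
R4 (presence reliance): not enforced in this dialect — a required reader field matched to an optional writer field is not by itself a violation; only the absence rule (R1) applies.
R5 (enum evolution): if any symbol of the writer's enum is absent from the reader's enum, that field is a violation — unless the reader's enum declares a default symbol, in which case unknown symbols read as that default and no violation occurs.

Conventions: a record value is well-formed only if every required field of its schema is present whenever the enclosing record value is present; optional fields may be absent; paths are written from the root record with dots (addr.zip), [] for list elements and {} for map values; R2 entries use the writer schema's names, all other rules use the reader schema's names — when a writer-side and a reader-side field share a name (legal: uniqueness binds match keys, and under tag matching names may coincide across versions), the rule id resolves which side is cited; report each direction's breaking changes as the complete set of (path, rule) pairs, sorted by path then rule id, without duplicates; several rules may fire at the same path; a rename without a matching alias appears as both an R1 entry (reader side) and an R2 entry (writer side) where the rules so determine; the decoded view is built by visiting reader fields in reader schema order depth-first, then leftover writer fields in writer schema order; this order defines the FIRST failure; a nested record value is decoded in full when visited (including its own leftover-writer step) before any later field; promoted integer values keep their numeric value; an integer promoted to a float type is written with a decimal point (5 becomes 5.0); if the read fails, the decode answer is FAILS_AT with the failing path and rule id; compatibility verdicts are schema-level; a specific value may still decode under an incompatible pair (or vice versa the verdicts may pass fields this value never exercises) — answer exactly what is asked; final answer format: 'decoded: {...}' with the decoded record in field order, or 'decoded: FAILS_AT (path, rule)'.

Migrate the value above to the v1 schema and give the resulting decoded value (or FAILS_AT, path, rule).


arrows below run writer -> reader for Shipment
decode (reader v1):
  tier := "URGENT"
  weight := 1.5
  latitude := 0.0 (from writer rating)
  version := 3 (no value, default fills)
  => decoded: {"tier": "URGENT", "weight": 1.5, "latitude": 0.0, "version": 3}
diffs on Shipment not affecting the asked answer:
  field tier in record Shipment: required changed to optional -> matters for Shipment compatibility verdicts, not for this value's decode
  renamed field latitude to rating in record Shipment (alias latitude declared on the renamed field) -> no rule fires on it and the decoded Shipment view is identical with or without it
  removed field version from record Shipment -> matters for Shipment compatibility verdicts, not for this value's decode
  field weight in record Shipment: required changed to optional -> no rule fires on it and the decoded Shipment view is identical with or without it

decoded: {"tier": "URGENT", "weight": 1.5, "latitude": 0.0, "version": 3}


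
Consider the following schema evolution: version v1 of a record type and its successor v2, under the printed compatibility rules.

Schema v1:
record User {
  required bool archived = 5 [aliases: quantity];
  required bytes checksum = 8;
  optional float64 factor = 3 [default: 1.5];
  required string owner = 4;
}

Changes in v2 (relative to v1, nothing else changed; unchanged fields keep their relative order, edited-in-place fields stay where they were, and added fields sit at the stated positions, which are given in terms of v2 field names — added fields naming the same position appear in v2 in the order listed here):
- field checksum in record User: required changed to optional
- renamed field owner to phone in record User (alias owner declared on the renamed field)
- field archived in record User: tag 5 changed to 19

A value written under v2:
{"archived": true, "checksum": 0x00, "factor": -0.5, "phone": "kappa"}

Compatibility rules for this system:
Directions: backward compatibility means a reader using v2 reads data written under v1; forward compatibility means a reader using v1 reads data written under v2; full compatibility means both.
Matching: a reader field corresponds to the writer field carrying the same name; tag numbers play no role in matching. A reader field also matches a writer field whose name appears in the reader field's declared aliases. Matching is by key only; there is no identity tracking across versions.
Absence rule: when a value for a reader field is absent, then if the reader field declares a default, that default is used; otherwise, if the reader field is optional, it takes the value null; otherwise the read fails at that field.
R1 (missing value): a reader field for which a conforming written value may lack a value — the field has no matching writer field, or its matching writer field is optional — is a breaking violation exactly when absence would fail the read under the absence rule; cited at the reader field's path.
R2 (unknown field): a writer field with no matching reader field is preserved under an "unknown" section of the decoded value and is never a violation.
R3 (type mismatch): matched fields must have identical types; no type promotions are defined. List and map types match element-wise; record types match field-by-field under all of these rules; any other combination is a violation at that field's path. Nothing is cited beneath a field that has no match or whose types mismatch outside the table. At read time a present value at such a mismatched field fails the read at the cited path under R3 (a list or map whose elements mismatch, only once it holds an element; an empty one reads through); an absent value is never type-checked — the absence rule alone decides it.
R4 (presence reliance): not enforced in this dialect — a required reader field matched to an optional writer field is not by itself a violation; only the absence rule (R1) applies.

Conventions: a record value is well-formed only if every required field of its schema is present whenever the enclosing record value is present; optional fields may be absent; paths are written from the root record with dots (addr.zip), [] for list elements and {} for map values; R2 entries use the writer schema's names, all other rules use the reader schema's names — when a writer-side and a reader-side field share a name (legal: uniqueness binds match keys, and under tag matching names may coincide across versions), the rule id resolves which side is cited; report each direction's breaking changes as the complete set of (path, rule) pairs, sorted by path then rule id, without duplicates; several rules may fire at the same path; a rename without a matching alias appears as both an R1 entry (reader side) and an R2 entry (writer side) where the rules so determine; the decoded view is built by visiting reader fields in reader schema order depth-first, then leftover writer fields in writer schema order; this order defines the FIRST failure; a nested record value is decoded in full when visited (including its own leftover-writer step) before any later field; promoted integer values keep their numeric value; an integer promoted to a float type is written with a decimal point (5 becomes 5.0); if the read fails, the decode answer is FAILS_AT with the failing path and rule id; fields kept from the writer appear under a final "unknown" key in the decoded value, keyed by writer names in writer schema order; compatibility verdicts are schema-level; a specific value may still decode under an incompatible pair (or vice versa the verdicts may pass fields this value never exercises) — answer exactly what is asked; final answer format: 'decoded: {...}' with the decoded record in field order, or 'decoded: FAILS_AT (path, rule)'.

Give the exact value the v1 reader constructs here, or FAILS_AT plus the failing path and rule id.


arrows below run writer -> reader for User
decode walk for User under reader schema v1:
  archived := true
  checksum := 0x00
  factor := -0.5
  read fails at owner under R1 (no fill)
  => FAILS_AT (owner, R1)
ruling out the remaining User differences:
  field checksum in record User: required changed to optional -> a verdict-level change on User — the shown value reads the same
  field archived in record User: tag 5 changed to 19 -> fires no rule on User under this dialect and leaves the result unchanged

decoded: FAILS_AT (owner, R1)


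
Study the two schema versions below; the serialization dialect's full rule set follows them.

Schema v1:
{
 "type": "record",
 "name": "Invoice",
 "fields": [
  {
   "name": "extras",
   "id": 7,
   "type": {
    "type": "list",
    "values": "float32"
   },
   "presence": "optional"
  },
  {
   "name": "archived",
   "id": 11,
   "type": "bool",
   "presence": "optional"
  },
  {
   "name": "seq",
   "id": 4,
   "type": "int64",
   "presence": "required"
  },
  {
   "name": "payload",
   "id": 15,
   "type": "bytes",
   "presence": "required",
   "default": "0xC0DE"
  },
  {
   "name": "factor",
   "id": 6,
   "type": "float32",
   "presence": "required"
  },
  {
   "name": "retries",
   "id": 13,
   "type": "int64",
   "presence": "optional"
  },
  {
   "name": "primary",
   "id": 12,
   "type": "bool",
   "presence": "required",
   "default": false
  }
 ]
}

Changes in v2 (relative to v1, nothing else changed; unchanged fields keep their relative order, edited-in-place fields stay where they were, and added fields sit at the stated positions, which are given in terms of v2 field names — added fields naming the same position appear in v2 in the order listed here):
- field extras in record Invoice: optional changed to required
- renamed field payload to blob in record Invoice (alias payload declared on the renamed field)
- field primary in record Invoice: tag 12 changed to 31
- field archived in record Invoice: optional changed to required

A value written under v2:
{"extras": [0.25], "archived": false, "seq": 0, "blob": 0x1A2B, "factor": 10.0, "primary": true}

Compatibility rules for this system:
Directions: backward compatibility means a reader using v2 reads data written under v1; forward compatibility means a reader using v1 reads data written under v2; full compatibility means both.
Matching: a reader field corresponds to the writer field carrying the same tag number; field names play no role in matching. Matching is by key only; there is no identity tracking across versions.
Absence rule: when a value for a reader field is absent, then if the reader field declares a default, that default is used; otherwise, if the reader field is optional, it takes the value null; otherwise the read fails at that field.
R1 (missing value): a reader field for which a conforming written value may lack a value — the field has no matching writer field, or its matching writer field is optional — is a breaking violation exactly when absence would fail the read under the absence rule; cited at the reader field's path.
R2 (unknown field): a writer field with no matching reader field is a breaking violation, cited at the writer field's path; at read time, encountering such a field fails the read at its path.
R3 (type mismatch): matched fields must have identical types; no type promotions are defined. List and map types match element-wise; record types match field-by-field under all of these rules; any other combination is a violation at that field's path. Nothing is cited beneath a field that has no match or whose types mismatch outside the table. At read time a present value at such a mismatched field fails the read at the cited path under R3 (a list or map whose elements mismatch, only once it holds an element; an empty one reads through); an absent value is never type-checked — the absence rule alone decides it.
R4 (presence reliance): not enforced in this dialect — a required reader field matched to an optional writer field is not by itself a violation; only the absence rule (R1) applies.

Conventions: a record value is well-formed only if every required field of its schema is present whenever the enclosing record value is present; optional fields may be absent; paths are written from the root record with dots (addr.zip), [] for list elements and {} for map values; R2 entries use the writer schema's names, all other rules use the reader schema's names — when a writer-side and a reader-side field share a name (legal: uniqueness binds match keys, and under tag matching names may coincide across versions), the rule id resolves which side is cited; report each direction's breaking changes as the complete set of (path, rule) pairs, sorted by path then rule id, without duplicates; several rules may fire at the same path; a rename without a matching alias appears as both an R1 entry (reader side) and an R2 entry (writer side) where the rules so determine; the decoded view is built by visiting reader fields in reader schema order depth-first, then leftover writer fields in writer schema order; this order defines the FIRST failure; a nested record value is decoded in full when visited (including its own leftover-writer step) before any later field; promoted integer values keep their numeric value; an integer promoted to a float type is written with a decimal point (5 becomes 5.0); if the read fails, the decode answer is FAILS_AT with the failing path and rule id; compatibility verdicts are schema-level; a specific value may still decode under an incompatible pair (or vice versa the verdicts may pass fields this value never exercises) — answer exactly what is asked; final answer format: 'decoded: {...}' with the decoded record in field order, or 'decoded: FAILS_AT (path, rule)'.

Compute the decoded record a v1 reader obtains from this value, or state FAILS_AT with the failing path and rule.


decoded: FAILS_AT (primary, R2)

in Invoice below, arrows point writer -> reader
decoding the Invoice value with the v1 reader:
  extras := [0.25]
  archived := false
  seq := 0
  payload := 0x1A2B (from writer blob)
  factor := 10.0
  retries := null (missing; optional => null)
  primary := false (missing; default applied)
  read fails at primary under R2 (unknown field)
  => FAILS_AT (primary, R2)
ruling out the remaining Invoice differences:
  field extras in record Invoice: optional changed to required -> affects the rule determinations only; this particular Invoice value decodes identically
  renamed field payload to blob in record Invoice (alias payload declared on the renamed field) -> fires no rule on Invoice under this dialect and leaves the result unchanged
  field archived in record Invoice: optional changed to required -> affects the rule determinations only; this particular Invoice value decodes identically


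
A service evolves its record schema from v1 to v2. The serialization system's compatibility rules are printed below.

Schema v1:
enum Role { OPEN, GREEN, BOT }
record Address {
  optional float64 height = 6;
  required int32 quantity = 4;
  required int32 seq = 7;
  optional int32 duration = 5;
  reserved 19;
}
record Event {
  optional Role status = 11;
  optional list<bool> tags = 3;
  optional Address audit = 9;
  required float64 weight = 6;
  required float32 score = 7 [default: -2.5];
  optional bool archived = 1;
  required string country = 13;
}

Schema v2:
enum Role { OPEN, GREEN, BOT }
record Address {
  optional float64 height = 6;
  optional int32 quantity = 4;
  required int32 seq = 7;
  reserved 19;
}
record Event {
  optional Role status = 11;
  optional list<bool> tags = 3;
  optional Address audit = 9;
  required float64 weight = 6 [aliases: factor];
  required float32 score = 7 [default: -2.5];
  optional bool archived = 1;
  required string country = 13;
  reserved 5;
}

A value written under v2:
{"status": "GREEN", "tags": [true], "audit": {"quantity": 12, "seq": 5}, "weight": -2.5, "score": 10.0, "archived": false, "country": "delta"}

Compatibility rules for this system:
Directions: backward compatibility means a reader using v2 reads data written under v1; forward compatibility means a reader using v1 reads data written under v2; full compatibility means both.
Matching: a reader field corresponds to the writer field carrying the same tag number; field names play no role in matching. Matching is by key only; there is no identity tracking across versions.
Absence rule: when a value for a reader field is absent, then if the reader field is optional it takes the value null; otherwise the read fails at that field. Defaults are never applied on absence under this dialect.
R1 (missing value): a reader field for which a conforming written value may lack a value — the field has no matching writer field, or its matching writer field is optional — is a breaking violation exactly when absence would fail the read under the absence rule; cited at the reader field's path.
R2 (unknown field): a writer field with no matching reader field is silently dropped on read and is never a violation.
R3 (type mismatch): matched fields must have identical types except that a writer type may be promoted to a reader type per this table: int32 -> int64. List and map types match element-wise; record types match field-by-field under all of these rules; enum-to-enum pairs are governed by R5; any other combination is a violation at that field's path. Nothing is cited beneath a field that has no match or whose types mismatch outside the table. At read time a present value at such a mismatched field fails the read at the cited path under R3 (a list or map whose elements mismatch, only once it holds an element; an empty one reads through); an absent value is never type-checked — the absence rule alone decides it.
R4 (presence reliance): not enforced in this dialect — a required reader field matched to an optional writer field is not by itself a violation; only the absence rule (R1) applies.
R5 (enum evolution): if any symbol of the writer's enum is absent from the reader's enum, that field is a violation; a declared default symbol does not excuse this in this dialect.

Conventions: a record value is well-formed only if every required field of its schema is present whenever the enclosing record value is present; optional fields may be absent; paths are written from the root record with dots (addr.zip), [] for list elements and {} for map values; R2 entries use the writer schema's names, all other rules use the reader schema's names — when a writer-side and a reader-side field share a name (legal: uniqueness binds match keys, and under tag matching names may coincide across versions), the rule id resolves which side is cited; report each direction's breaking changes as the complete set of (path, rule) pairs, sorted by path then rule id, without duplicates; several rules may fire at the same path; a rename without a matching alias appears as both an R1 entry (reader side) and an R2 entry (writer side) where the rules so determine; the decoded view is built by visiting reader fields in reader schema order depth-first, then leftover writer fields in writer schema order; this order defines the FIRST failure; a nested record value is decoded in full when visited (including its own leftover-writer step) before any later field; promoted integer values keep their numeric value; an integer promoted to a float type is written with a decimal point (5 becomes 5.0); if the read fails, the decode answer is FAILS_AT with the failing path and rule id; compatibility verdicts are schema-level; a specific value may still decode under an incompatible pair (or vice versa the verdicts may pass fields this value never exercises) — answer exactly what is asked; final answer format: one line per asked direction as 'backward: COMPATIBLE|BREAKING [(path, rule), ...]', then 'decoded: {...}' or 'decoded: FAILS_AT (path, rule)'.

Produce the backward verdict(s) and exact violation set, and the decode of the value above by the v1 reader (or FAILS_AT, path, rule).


backward: COMPATIBLE []; decoded: {"status": "GREEN", "tags": [true], "audit": {"height": null, "quantity": 12, "seq": 5, "duration": null}, "weight": -2.5, "score": 10.0, "archived": false, "country": "delta"}

each type pair in Event: writer, then reader
checking backward for Event: reader v2 against writer v1:
  status <- status (Role -> Role, writer optional)
  tags <- tags (list<bool> -> list<bool>, writer optional)
  audit <- audit (Address -> Address, writer optional)
  weight <- weight (float64 -> float64, writer required)
  score <- score (float32 -> float32, writer required)
  archived <- archived (bool -> bool, writer optional)
  country <- country (string -> string, writer required)
  audit.height <- audit.height (float64 -> float64, writer optional)
  audit.quantity <- audit.quantity (int32 -> int32, writer required)
  audit.seq <- audit.seq (int32 -> int32, writer required)
  audit.duration (writer side), unknown to reader
  nothing fires on Event: backward is COMPATIBLE
decode (reader v1):
  status := "GREEN"
  tags := [true]
  audit.height := null (absent, optional -> null)
  audit.quantity := 12
  audit.seq := 5
  audit.duration := null (absent, optional -> null)
  weight := -2.5
  score := 10.0
  archived := false
  country := "delta"
  => decoded: {"status": "GREEN", "tags": [true], "audit": {"height": null, "quantity": 12, "seq": 5, "duration": null}, "weight": -2.5, "score": 10.0, "archived": false, "country": "delta"}
checking off the Event differences that do not matter here:
  removed field duration from record Address -> inert for the asked Event verdict: nothing fires
  field quantity in record Address: required changed to optional -> fires only in the forward direction of Event, which is not asked here


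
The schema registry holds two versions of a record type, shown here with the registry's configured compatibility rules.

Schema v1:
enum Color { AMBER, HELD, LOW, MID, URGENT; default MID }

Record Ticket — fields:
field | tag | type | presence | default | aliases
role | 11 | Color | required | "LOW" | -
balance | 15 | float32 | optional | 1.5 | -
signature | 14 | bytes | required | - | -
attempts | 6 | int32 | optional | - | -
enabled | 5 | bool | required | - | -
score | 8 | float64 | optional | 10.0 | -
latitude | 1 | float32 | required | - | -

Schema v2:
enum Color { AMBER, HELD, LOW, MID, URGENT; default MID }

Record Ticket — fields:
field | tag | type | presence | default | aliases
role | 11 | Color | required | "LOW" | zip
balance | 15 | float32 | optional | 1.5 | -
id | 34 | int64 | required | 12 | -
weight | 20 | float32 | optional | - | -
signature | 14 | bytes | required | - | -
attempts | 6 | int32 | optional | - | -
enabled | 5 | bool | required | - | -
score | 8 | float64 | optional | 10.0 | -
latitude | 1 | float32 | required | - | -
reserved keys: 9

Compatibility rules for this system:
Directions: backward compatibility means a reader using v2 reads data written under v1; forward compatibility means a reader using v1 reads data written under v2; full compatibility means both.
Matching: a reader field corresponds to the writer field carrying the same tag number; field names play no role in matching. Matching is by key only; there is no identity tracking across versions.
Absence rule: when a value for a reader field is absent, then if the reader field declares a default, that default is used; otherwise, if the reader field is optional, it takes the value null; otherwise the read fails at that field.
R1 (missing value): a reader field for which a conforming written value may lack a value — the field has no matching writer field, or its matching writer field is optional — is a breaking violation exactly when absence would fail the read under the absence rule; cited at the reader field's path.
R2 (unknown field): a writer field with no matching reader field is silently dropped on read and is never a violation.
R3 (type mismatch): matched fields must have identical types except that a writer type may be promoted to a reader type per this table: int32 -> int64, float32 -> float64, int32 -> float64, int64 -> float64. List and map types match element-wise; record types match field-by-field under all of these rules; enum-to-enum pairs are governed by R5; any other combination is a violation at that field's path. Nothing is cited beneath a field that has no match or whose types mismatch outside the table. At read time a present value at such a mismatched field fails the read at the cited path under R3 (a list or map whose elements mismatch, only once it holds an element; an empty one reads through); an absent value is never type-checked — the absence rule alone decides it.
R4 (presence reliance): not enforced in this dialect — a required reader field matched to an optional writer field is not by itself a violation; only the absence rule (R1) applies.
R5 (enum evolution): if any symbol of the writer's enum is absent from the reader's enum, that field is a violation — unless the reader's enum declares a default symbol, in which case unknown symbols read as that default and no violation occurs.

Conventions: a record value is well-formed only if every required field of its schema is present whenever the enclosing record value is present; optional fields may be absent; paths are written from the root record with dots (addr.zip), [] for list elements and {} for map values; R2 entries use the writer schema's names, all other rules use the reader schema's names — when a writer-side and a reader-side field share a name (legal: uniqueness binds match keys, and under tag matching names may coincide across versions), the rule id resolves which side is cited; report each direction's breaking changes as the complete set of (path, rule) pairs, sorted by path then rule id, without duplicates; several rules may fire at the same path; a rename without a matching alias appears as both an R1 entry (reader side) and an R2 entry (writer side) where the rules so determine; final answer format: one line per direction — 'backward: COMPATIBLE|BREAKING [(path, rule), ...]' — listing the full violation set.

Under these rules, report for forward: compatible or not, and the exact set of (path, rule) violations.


forward: COMPATIBLE []

each type pair in Ticket: writer, then reader
forward on Ticket — v1 reading data written by v2:
  Color -> Color, writer required: role aligns to role
  float32 -> float32, writer optional: balance aligns to balance
  bytes -> bytes, writer required: signature aligns to signature
  int32 -> int32, writer optional: attempts aligns to attempts
  bool -> bool, writer required: enabled aligns to enabled
  float64 -> float64, writer optional: score aligns to score
  float32 -> float32, writer required: latitude aligns to latitude
  leftover writer field: id
  leftover writer field: weight
  nothing fires on Ticket: forward is COMPATIBLE
ruling out the remaining Ticket differences:
  added field weight to record Ticket: optional float32, tag 20 (in v2 it sits immediately before signature) -> fires no rule on Ticket, leaving the asked answer as it is
  added field id to record Ticket: required int64, tag 34, default 12 (in v2 it sits immediately before signature) -> fires no rule on Ticket, leaving the asked answer as it is
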